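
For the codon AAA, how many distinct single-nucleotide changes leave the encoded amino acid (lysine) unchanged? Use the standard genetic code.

1

Position 1: none → 0 synonymous.
Position 2: none → 0 synonymous.
Position 3: AAG → 1 synonymous.
Total: 0 + 0 + 1 = 1.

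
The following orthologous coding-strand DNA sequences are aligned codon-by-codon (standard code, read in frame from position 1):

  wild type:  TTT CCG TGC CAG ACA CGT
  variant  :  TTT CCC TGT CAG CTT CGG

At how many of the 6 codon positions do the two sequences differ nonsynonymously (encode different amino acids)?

1

Codon 1: TTT Phe / TTT Phe — identical.
Codon 2: CCG Pro / CCC Pro — synonymous.
Codon 3: TGC Cys / TGT Cys — synonymous.
Codon 4: CAG Gln / CAG Gln — identical.
Codon 5: ACA Thr / CTT Leu — nonsynonymous.
Codon 6: CGT Arg / CGG Arg — synonymous.
Nonsynonymous differences: 1.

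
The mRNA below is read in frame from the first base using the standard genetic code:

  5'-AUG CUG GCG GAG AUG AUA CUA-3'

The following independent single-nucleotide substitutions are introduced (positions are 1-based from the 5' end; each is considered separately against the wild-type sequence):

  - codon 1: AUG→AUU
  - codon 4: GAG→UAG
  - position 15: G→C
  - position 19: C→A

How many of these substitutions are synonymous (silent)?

0

Codon 1: AUG (Met) → AUU (Ile) — missense.
Codon 4: GAG (Glu) → UAG (Stop) — nonsense.
Codon 5: AUG (Met) → AUC (Ile) — missense.
Codon 7: CUA (Leu) → AUA (Ile) — missense.
Synonymous: 0 of 4.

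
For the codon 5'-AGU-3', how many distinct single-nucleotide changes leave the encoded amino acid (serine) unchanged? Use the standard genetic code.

1

Position 1: none → 0 synonymous.
Position 2: none → 0 synonymous.
Position 3: AGC → 1 synonymous.
Total: 0 + 0 + 1 = 1.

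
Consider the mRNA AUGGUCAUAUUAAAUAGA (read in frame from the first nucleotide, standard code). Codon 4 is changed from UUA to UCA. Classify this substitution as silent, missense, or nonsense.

missense

Position 11 falls in codon 4: UUA → Leu.
After the substitution the codon is UCA → Ser.
Leu ≠ Ser, so this is a missense mutation.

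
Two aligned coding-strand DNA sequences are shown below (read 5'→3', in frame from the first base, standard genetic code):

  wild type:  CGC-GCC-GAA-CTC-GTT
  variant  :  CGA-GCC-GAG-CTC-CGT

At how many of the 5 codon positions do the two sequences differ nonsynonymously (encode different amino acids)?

Codon 1: CGC Arg / CGA Arg — synonymous.
Codon 2: GCC Ala / GCC Ala — identical.
Codon 3: GAA Glu / GAG Glu — synonymous.
Codon 4: CTC Leu / CTC Leu — identical.
Codon 5: GTT Val / CGT Arg — nonsynonymous.
Nonsynonymous differences: 1.

1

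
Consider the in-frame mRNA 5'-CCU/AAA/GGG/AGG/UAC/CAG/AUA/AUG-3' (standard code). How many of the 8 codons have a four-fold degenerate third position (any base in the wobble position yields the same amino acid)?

2

Codon 1 CCU (Pro): third position 4-fold.
Codon 2 AAA (Lys): third position 2-fold.
Codon 3 GGG (Gly): third position 4-fold.
Codon 4 AGG (Arg): third position 2-fold.
Codon 5 UAC (Tyr): third position 2-fold.
Codon 6 CAG (Gln): third position 2-fold.
Codon 7 AUA (Ile): third position 3-fold.
Codon 8 AUG (Met): third position 1-fold.
Four-fold degenerate third positions: 2.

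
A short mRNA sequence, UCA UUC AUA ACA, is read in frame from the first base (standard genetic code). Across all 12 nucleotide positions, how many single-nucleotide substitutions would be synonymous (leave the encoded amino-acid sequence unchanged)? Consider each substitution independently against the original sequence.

Codon 1 (UCA, Ser): 3 synonymous substitutions.
Codon 2 (UUC, Phe): 1 synonymous substitution.
Codon 3 (AUA, Ile): 2 synonymous substitutions.
Codon 4 (ACA, Thr): 3 synonymous substitutions.
Total: 3 + 1 + 2 + 3 = 9.

9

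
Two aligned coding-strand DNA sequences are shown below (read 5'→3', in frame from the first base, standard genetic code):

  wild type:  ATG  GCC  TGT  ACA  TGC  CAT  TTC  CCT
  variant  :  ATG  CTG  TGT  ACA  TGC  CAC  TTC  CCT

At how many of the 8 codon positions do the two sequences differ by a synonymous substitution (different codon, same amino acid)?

1

Codon 1: ATG Met / ATG Met — identical.
Codon 2: GCC Ala / CTG Leu — nonsynonymous.
Codon 3: TGT Cys / TGT Cys — identical.
Codon 4: ACA Thr / ACA Thr — identical.
Codon 5: TGC Cys / TGC Cys — identical.
Codon 6: CAT His / CAC His — synonymous.
Codon 7: TTC Phe / TTC Phe — identical.
Codon 8: CCT Pro / CCT Pro — identical.
Synonymous differences: 1.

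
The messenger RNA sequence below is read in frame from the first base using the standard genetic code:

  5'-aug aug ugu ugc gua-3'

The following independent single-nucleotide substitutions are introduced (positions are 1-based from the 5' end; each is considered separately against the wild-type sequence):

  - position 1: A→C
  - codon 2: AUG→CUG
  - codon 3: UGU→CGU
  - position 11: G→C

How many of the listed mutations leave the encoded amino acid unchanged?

0

Codon 1: AUG (Met) → CUG (Leu) — missense.
Codon 2: AUG (Met) → CUG (Leu) — missense.
Codon 3: UGU (Cys) → CGU (Arg) — missense.
Codon 4: UGC (Cys) → UCC (Ser) — missense.
Synonymous: 0 of 4.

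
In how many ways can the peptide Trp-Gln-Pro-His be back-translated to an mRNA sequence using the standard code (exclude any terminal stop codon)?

16

Trp: 1 codon.
Gln: 2 codons.
Pro: 4 codons.
His: 2 codons.
1 × 2 × 4 × 2 = 16.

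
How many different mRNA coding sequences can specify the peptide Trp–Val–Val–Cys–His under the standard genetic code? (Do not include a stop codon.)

Trp: 1 codon.
Val: 4 codons.
Val: 4 codons.
Cys: 2 codons.
His: 2 codons.
1 × 4 × 4 × 2 × 2 = 64.

64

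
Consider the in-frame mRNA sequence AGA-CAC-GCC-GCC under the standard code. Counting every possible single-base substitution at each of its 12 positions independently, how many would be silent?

Codon 1 (AGA, Arg): 2 synonymous substitutions.
Codon 2 (CAC, His): 1 synonymous substitution.
Codon 3 (GCC, Ala): 3 synonymous substitutions.
Codon 4 (GCC, Ala): 3 synonymous substitutions.
Total: 2 + 1 + 3 + 3 = 9.

9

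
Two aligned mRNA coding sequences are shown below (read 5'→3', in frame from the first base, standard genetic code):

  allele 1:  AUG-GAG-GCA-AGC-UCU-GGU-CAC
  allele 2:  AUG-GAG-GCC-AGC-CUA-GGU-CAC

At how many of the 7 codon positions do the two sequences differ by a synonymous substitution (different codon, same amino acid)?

Codon 1: AUG Met / AUG Met — identical.
Codon 2: GAG Glu / GAG Glu — identical.
Codon 3: GCA Ala / GCC Ala — synonymous.
Codon 4: AGC Ser / AGC Ser — identical.
Codon 5: UCU Ser / CUA Leu — nonsynonymous.
Codon 6: GGU Gly / GGU Gly — identical.
Codon 7: CAC His / CAC His — identical.
Synonymous differences: 1.

1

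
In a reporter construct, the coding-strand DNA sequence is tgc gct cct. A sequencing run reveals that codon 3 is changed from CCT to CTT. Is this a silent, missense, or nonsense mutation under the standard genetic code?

Position 8 falls in codon 3: CCT → Pro.
After the substitution the codon is CTT → Leu.
Pro ≠ Leu, so this is a missense mutation.

missense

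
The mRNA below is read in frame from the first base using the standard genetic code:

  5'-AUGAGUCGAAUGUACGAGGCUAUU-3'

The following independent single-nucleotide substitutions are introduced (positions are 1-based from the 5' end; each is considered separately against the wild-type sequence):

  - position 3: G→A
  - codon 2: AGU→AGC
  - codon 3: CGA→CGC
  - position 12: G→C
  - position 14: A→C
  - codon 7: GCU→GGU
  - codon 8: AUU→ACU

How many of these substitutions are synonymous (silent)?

Codon 1: AUG (Met) → AUA (Ile) — missense.
Codon 2: AGU (Ser) → AGC (Ser) — synonymous.
Codon 3: CGA (Arg) → CGC (Arg) — synonymous.
Codon 4: AUG (Met) → AUC (Ile) — missense.
Codon 5: UAC (Tyr) → UCC (Ser) — missense.
Codon 7: GCU (Ala) → GGU (Gly) — missense.
Codon 8: AUU (Ile) → ACU (Thr) — missense.
Synonymous: 2 of 7.

2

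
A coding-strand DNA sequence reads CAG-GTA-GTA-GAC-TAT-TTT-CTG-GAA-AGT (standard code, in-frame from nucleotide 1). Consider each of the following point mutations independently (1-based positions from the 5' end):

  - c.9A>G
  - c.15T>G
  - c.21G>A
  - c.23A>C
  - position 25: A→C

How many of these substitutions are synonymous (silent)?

2

Codon 3: GTA (Val) → GTG (Val) — synonymous.
Codon 5: TAT (Tyr) → TAG (Stop) — nonsense.
Codon 7: CTG (Leu) → CTA (Leu) — synonymous.
Codon 8: GAA (Glu) → GCA (Ala) — missense.
Codon 9: AGT (Ser) → CGT (Arg) — missense.
Synonymous: 2 of 5.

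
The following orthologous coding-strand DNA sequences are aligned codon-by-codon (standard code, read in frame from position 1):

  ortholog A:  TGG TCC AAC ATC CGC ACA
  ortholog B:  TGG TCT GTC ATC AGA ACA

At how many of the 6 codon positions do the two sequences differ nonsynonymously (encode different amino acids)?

1

Codon 1: TGG Trp / TGG Trp — identical.
Codon 2: TCC Ser / TCT Ser — synonymous.
Codon 3: AAC Asn / GTC Val — nonsynonymous.
Codon 4: ATC Ile / ATC Ile — identical.
Codon 5: CGC Arg / AGA Arg — synonymous.
Codon 6: ACA Thr / ACA Thr — identical.
Nonsynonymous differences: 1.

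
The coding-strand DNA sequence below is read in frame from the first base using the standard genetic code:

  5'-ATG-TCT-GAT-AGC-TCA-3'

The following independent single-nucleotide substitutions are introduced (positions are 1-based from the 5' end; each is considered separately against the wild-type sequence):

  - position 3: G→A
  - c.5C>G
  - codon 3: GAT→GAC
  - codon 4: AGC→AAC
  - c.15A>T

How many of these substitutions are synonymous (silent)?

2

Codon 1: ATG (Met) → ATA (Ile) — missense.
Codon 2: TCT (Ser) → TGT (Cys) — missense.
Codon 3: GAT (Asp) → GAC (Asp) — synonymous.
Codon 4: AGC (Ser) → AAC (Asn) — missense.
Codon 5: TCA (Ser) → TCT (Ser) — synonymous.
Synonymous: 2 of 5.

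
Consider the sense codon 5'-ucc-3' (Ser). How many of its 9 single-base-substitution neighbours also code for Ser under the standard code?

3

Position 1: none → 0 synonymous.
Position 2: none → 0 synonymous.
Position 3: UCU, UCA, UCG → 3 synonymous.
Total: 0 + 0 + 3 = 3.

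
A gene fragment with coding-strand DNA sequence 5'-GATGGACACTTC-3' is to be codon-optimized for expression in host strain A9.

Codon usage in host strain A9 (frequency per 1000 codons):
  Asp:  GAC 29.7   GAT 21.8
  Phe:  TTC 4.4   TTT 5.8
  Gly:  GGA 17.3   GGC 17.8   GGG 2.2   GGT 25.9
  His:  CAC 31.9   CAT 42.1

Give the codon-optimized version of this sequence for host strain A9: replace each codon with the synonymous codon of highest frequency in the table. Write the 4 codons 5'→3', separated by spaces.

Codon 1 (Asp): best is GAC at 29.7.
Codon 2 (Gly): best is GGT at 25.9.
Codon 3 (His): best is CAT at 42.1.
Codon 4 (Phe): best is TTT at 5.8.

GAC GGT CAT TTT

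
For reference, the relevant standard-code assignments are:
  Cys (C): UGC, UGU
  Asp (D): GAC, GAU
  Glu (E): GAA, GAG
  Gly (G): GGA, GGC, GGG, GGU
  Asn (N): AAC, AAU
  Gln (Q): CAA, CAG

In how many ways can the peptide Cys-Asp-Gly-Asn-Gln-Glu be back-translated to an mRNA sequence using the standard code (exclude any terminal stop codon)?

Cys: 2 codons.
Asp: 2 codons.
Gly: 4 codons.
Asn: 2 codons.
Gln: 2 codons.
Glu: 2 codons.
2 × 2 × 4 × 2 × 2 × 2 = 128.

128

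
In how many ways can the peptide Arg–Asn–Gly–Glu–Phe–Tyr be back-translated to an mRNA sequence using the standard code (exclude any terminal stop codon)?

384

Arg: 6 codons.
Asn: 2 codons.
Gly: 4 codons.
Glu: 2 codons.
Phe: 2 codons.
Tyr: 2 codons.
6 × 2 × 4 × 2 × 2 × 2 = 384.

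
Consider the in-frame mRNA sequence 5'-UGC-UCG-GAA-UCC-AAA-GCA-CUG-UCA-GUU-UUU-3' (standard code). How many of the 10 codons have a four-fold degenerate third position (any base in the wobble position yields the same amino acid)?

Codon 1 UGC (Cys): third position 2-fold.
Codon 2 UCG (Ser): third position 4-fold.
Codon 3 GAA (Glu): third position 2-fold.
Codon 4 UCC (Ser): third position 4-fold.
Codon 5 AAA (Lys): third position 2-fold.
Codon 6 GCA (Ala): third position 4-fold.
Codon 7 CUG (Leu): third position 4-fold.
Codon 8 UCA (Ser): third position 4-fold.
Codon 9 GUU (Val): third position 4-fold.
Codon 10 UUU (Phe): third position 2-fold.
Four-fold degenerate third positions: 6.

6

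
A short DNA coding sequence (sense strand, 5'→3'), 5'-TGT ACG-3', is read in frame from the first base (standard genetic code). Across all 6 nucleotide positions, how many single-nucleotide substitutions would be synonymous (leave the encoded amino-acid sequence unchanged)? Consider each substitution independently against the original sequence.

Codon 1 (TGT, Cys): 1 synonymous substitution.
Codon 2 (ACG, Thr): 3 synonymous substitutions.
Total: 1 + 3 = 4.

4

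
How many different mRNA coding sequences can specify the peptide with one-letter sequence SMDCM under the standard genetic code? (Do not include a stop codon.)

24

Ser: 6 codons.
Met: 1 codon.
Asp: 2 codons.
Cys: 2 codons.
Met: 1 codon.
6 × 1 × 2 × 2 × 1 = 24.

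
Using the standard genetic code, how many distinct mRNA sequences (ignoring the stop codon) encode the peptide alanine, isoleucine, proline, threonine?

Ala: 4 codons.
Ile: 3 codons.
Pro: 4 codons.
Thr: 4 codons.
4 × 3 × 4 × 4 = 192.

192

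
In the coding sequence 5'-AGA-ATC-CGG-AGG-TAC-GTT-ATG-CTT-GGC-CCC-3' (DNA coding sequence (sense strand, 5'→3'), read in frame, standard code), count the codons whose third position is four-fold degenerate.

Codon 1 AGA (Arg): third position 2-fold.
Codon 2 ATC (Ile): third position 3-fold.
Codon 3 CGG (Arg): third position 4-fold.
Codon 4 AGG (Arg): third position 2-fold.
Codon 5 TAC (Tyr): third position 2-fold.
Codon 6 GTT (Val): third position 4-fold.
Codon 7 ATG (Met): third position 1-fold.
Codon 8 CTT (Leu): third position 4-fold.
Codon 9 GGC (Gly): third position 4-fold.
Codon 10 CCC (Pro): third position 4-fold.
Four-fold degenerate third positions: 5.

5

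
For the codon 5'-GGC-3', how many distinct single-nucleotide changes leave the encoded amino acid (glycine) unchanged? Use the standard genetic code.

3

Position 1: none → 0 synonymous.
Position 2: none → 0 synonymous.
Position 3: GGT, GGA, GGG → 3 synonymous.
Total: 0 + 0 + 3 = 3.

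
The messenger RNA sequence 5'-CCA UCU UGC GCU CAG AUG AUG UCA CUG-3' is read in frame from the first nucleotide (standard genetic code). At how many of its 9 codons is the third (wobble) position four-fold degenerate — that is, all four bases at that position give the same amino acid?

Codon 1 CCA (Pro): third position 4-fold.
Codon 2 UCU (Ser): third position 4-fold.
Codon 3 UGC (Cys): third position 2-fold.
Codon 4 GCU (Ala): third position 4-fold.
Codon 5 CAG (Gln): third position 2-fold.
Codon 6 AUG (Met): third position 1-fold.
Codon 7 AUG (Met): third position 1-fold.
Codon 8 UCA (Ser): third position 4-fold.
Codon 9 CUG (Leu): third position 4-fold.
Four-fold degenerate third positions: 5.

5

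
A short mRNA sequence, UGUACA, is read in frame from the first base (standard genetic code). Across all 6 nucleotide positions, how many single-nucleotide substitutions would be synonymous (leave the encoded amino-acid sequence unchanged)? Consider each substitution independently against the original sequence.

4

Codon 1 (UGU, Cys): 1 synonymous substitution.
Codon 2 (ACA, Thr): 3 synonymous substitutions.
Total: 1 + 3 = 4.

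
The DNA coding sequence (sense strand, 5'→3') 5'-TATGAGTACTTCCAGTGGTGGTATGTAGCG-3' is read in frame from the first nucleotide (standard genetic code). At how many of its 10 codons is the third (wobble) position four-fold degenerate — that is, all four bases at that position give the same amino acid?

Codon 1 TAT (Tyr): third position 2-fold.
Codon 2 GAG (Glu): third position 2-fold.
Codon 3 TAC (Tyr): third position 2-fold.
Codon 4 TTC (Phe): third position 2-fold.
Codon 5 CAG (Gln): third position 2-fold.
Codon 6 TGG (Trp): third position 1-fold.
Codon 7 TGG (Trp): third position 1-fold.
Codon 8 TAT (Tyr): third position 2-fold.
Codon 9 GTA (Val): third position 4-fold.
Codon 10 GCG (Ala): third position 4-fold.
Four-fold degenerate third positions: 2.

2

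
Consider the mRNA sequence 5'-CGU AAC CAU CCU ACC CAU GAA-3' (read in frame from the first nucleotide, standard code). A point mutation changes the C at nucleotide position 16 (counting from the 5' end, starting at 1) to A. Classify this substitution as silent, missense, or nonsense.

missense

Position 16 falls in codon 6: CAU → His.
After the substitution the codon is AAU → Asn.
His ≠ Asn, so this is a missense mutation.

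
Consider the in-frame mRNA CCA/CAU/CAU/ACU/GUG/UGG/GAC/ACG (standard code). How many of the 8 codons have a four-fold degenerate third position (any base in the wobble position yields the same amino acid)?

4

Codon 1 CCA (Pro): third position 4-fold.
Codon 2 CAU (His): third position 2-fold.
Codon 3 CAU (His): third position 2-fold.
Codon 4 ACU (Thr): third position 4-fold.
Codon 5 GUG (Val): third position 4-fold.
Codon 6 UGG (Trp): third position 1-fold.
Codon 7 GAC (Asp): third position 2-fold.
Codon 8 ACG (Thr): third position 4-fold.
Four-fold degenerate third positions: 4.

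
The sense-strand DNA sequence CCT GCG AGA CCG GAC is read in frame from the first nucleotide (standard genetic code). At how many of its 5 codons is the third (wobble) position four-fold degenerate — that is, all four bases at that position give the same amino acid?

3

Codon 1 CCT (Pro): third position 4-fold.
Codon 2 GCG (Ala): third position 4-fold.
Codon 3 AGA (Arg): third position 2-fold.
Codon 4 CCG (Pro): third position 4-fold.
Codon 5 GAC (Asp): third position 2-fold.
Four-fold degenerate third positions: 3.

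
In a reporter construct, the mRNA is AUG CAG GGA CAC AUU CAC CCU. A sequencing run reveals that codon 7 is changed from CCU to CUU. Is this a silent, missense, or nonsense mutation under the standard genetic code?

Position 20 falls in codon 7: CCU → Pro.
After the substitution the codon is CUU → Leu.
Pro ≠ Leu, so this is a missense mutation.

missense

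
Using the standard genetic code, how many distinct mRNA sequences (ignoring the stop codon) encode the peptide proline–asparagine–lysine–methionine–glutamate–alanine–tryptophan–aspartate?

Pro: 4 codons.
Asn: 2 codons.
Lys: 2 codons.
Met: 1 codon.
Glu: 2 codons.
Ala: 4 codons.
Trp: 1 codon.
Asp: 2 codons.
4 × 2 × 2 × 1 × 2 × 4 × 1 × 2 = 256.

256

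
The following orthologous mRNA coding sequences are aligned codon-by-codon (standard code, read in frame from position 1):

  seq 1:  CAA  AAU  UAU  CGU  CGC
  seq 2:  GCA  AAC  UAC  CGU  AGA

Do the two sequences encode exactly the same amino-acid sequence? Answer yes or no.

no

Codon 1: CAA Gln / GCA Ala — nonsynonymous.
Codon 2: AAU Asn / AAC Asn — synonymous.
Codon 3: UAU Tyr / UAC Tyr — synonymous.
Codon 4: CGU Arg / CGU Arg — identical.
Codon 5: CGC Arg / AGA Arg — synonymous.
Nonsynonymous differences: 1 → different protein.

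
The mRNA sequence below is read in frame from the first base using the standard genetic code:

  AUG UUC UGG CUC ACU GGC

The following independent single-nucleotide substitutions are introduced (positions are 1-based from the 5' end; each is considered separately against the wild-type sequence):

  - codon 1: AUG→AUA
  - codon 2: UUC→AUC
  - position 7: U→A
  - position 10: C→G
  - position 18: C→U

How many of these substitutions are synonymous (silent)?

1

Codon 1: AUG (Met) → AUA (Ile) — missense.
Codon 2: UUC (Phe) → AUC (Ile) — missense.
Codon 3: UGG (Trp) → AGG (Arg) — missense.
Codon 4: CUC (Leu) → GUC (Val) — missense.
Codon 6: GGC (Gly) → GGU (Gly) — synonymous.
Synonymous: 1 of 5.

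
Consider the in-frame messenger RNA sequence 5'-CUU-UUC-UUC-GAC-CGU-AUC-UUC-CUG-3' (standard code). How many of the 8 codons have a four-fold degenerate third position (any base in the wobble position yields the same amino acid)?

3

Codon 1 CUU (Leu): third position 4-fold.
Codon 2 UUC (Phe): third position 2-fold.
Codon 3 UUC (Phe): third position 2-fold.
Codon 4 GAC (Asp): third position 2-fold.
Codon 5 CGU (Arg): third position 4-fold.
Codon 6 AUC (Ile): third position 3-fold.
Codon 7 UUC (Phe): third position 2-fold.
Codon 8 CUG (Leu): third position 4-fold.
Four-fold degenerate third positions: 3.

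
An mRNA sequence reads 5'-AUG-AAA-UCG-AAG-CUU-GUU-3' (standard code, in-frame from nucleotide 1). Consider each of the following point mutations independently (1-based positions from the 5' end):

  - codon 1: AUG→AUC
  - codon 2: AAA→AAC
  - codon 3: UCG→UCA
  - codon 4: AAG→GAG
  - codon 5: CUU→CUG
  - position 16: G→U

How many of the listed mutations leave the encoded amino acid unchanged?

2

Codon 1: AUG (Met) → AUC (Ile) — missense.
Codon 2: AAA (Lys) → AAC (Asn) — missense.
Codon 3: UCG (Ser) → UCA (Ser) — synonymous.
Codon 4: AAG (Lys) → GAG (Glu) — missense.
Codon 5: CUU (Leu) → CUG (Leu) — synonymous.
Codon 6: GUU (Val) → UUU (Phe) — missense.
Synonymous: 2 of 6.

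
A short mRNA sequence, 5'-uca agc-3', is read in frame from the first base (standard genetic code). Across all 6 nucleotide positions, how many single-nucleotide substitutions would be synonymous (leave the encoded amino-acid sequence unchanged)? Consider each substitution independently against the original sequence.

4

Codon 1 (UCA, Ser): 3 synonymous substitutions.
Codon 2 (AGC, Ser): 1 synonymous substitution.
Total: 3 + 1 = 4.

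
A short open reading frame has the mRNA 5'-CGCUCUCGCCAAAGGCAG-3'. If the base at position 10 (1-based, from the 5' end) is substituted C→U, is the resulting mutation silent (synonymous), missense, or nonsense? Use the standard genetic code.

nonsense

Position 10 falls in codon 4: CAA → Gln.
After the substitution the codon is UAA → Stop.
The new codon is a stop codon, so this is a nonsense mutation.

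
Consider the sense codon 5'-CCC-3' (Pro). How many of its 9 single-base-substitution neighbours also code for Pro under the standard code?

Position 1: none → 0 synonymous.
Position 2: none → 0 synonymous.
Position 3: CCT, CCA, CCG → 3 synonymous.
Total: 0 + 0 + 3 = 3.

3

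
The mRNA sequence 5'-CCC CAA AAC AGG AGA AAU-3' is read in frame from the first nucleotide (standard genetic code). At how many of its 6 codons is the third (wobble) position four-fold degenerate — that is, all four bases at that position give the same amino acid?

1

Codon 1 CCC (Pro): third position 4-fold.
Codon 2 CAA (Gln): third position 2-fold.
Codon 3 AAC (Asn): third position 2-fold.
Codon 4 AGG (Arg): third position 2-fold.
Codon 5 AGA (Arg): third position 2-fold.
Codon 6 AAU (Asn): third position 2-fold.
Four-fold degenerate third positions: 1.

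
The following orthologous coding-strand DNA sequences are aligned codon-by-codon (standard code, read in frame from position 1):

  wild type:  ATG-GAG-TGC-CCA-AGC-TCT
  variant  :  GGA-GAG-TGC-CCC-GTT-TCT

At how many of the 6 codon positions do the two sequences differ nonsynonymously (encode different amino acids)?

2

Codon 1: ATG Met / GGA Gly — nonsynonymous.
Codon 2: GAG Glu / GAG Glu — identical.
Codon 3: TGC Cys / TGC Cys — identical.
Codon 4: CCA Pro / CCC Pro — synonymous.
Codon 5: AGC Ser / GTT Val — nonsynonymous.
Codon 6: TCT Ser / TCT Ser — identical.
Nonsynonymous differences: 2.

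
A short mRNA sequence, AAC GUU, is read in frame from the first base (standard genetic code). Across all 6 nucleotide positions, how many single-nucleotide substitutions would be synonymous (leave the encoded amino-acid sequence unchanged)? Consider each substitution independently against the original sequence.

4

Codon 1 (AAC, Asn): 1 synonymous substitution.
Codon 2 (GUU, Val): 3 synonymous substitutions.
Total: 1 + 3 = 4.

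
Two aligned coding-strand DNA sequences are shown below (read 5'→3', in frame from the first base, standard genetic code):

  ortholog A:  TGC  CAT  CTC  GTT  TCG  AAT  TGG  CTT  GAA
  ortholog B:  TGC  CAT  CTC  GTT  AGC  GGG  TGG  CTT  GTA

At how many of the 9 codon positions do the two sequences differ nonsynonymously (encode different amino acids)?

2

Codon 1: TGC Cys / TGC Cys — identical.
Codon 2: CAT His / CAT His — identical.
Codon 3: CTC Leu / CTC Leu — identical.
Codon 4: GTT Val / GTT Val — identical.
Codon 5: TCG Ser / AGC Ser — synonymous.
Codon 6: AAT Asn / GGG Gly — nonsynonymous.
Codon 7: TGG Trp / TGG Trp — identical.
Codon 8: CTT Leu / CTT Leu — identical.
Codon 9: GAA Glu / GTA Val — nonsynonymous.
Nonsynonymous differences: 2.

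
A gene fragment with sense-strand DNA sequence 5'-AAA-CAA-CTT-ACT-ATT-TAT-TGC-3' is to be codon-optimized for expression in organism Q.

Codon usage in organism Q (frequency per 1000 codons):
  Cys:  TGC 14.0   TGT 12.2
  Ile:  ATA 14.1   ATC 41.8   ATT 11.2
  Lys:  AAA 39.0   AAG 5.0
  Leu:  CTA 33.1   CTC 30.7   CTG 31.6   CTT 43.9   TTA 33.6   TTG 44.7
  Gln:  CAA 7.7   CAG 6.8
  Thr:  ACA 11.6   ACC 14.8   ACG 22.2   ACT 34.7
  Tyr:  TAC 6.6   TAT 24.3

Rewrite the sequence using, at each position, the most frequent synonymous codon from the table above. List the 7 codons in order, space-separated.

Codon 1 (Lys): best is AAA at 39.0.
Codon 2 (Gln): best is CAA at 7.7.
Codon 3 (Leu): best is TTG at 44.7.
Codon 4 (Thr): best is ACT at 34.7.
Codon 5 (Ile): best is ATC at 41.8.
Codon 6 (Tyr): best is TAT at 24.3.
Codon 7 (Cys): best is TGC at 14.0.

AAA CAA TTG ACT ATC TAT TGC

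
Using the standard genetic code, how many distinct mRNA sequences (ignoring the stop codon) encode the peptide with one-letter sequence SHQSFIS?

Ser: 6 codons.
His: 2 codons.
Gln: 2 codons.
Ser: 6 codons.
Phe: 2 codons.
Ile: 3 codons.
Ser: 6 codons.
6 × 2 × 2 × 6 × 2 × 3 × 6 = 5184.

5184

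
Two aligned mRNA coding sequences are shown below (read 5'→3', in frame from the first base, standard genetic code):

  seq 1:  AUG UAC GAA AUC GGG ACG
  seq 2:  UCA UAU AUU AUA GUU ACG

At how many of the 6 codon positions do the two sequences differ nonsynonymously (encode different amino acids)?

Codon 1: AUG Met / UCA Ser — nonsynonymous.
Codon 2: UAC Tyr / UAU Tyr — synonymous.
Codon 3: GAA Glu / AUU Ile — nonsynonymous.
Codon 4: AUC Ile / AUA Ile — synonymous.
Codon 5: GGG Gly / GUU Val — nonsynonymous.
Codon 6: ACG Thr / ACG Thr — identical.
Nonsynonymous differences: 3.

3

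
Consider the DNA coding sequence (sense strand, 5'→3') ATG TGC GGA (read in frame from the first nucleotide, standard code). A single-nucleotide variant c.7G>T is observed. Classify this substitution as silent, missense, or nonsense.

nonsense

Position 7 falls in codon 3: GGA → Gly.
After the substitution the codon is TGA → Stop.
The new codon is a stop codon, so this is a nonsense mutation.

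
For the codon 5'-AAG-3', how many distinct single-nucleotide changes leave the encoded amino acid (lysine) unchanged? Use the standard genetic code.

1

Position 1: none → 0 synonymous.
Position 2: none → 0 synonymous.
Position 3: AAA → 1 synonymous.
Total: 0 + 0 + 1 = 1.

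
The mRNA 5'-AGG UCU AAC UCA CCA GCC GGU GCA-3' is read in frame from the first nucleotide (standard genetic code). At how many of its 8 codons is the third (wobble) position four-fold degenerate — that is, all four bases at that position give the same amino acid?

Codon 1 AGG (Arg): third position 2-fold.
Codon 2 UCU (Ser): third position 4-fold.
Codon 3 AAC (Asn): third position 2-fold.
Codon 4 UCA (Ser): third position 4-fold.
Codon 5 CCA (Pro): third position 4-fold.
Codon 6 GCC (Ala): third position 4-fold.
Codon 7 GGU (Gly): third position 4-fold.
Codon 8 GCA (Ala): third position 4-fold.
Four-fold degenerate third positions: 6.

6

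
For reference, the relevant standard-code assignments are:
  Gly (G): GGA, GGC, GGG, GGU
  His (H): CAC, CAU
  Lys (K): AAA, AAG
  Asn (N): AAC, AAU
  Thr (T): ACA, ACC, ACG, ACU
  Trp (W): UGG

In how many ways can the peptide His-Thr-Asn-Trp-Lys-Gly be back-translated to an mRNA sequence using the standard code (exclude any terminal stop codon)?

His: 2 codons.
Thr: 4 codons.
Asn: 2 codons.
Trp: 1 codon.
Lys: 2 codons.
Gly: 4 codons.
2 × 4 × 2 × 1 × 2 × 4 = 128.

128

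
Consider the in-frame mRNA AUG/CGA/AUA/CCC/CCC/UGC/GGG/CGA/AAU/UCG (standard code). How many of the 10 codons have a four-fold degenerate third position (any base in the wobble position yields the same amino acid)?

Codon 1 AUG (Met): third position 1-fold.
Codon 2 CGA (Arg): third position 4-fold.
Codon 3 AUA (Ile): third position 3-fold.
Codon 4 CCC (Pro): third position 4-fold.
Codon 5 CCC (Pro): third position 4-fold.
Codon 6 UGC (Cys): third position 2-fold.
Codon 7 GGG (Gly): third position 4-fold.
Codon 8 CGA (Arg): third position 4-fold.
Codon 9 AAU (Asn): third position 2-fold.
Codon 10 UCG (Ser): third position 4-fold.
Four-fold degenerate third positions: 6.

6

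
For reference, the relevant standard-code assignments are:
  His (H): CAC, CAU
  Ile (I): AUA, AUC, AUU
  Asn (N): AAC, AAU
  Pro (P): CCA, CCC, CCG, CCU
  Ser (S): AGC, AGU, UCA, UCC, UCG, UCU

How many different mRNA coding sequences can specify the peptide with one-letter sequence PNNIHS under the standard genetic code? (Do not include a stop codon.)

Pro: 4 codons.
Asn: 2 codons.
Asn: 2 codons.
Ile: 3 codons.
His: 2 codons.
Ser: 6 codons.
4 × 2 × 2 × 3 × 2 × 6 = 576.

576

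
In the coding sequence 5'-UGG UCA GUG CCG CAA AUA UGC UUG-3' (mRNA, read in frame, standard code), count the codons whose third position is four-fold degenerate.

3

Codon 1 UGG (Trp): third position 1-fold.
Codon 2 UCA (Ser): third position 4-fold.
Codon 3 GUG (Val): third position 4-fold.
Codon 4 CCG (Pro): third position 4-fold.
Codon 5 CAA (Gln): third position 2-fold.
Codon 6 AUA (Ile): third position 3-fold.
Codon 7 UGC (Cys): third position 2-fold.
Codon 8 UUG (Leu): third position 2-fold.
Four-fold degenerate third positions: 3.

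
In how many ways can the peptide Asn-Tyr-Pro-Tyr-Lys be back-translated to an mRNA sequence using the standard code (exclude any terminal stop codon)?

Asn: 2 codons.
Tyr: 2 codons.
Pro: 4 codons.
Tyr: 2 codons.
Lys: 2 codons.
2 × 2 × 4 × 2 × 2 = 64.

64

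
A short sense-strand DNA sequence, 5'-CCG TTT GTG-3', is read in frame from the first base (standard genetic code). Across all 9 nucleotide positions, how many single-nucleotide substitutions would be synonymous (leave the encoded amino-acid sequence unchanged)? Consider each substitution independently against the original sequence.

Codon 1 (CCG, Pro): 3 synonymous substitutions.
Codon 2 (TTT, Phe): 1 synonymous substitution.
Codon 3 (GTG, Val): 3 synonymous substitutions.
Total: 3 + 1 + 3 = 7.

7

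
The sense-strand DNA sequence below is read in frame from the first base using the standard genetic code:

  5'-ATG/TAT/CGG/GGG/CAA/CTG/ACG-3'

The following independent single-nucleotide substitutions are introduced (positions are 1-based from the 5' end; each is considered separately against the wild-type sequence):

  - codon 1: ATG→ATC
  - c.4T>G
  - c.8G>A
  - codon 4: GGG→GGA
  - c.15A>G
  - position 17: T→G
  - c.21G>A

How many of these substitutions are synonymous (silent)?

3

Codon 1: ATG (Met) → ATC (Ile) — missense.
Codon 2: TAT (Tyr) → GAT (Asp) — missense.
Codon 3: CGG (Arg) → CAG (Gln) — missense.
Codon 4: GGG (Gly) → GGA (Gly) — synonymous.
Codon 5: CAA (Gln) → CAG (Gln) — synonymous.
Codon 6: CTG (Leu) → CGG (Arg) — missense.
Codon 7: ACG (Thr) → ACA (Thr) — synonymous.
Synonymous: 3 of 7.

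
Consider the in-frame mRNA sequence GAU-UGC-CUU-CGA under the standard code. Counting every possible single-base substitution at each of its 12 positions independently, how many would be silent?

9

Codon 1 (GAU, Asp): 1 synonymous substitution.
Codon 2 (UGC, Cys): 1 synonymous substitution.
Codon 3 (CUU, Leu): 3 synonymous substitutions.
Codon 4 (CGA, Arg): 4 synonymous substitutions.
Total: 1 + 1 + 3 + 4 = 9.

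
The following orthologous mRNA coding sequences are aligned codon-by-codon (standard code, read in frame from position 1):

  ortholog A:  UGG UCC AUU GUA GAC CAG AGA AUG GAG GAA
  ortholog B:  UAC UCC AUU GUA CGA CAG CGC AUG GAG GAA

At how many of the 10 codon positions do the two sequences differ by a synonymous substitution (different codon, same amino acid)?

1

Codon 1: UGG Trp / UAC Tyr — nonsynonymous.
Codon 2: UCC Ser / UCC Ser — identical.
Codon 3: AUU Ile / AUU Ile — identical.
Codon 4: GUA Val / GUA Val — identical.
Codon 5: GAC Asp / CGA Arg — nonsynonymous.
Codon 6: CAG Gln / CAG Gln — identical.
Codon 7: AGA Arg / CGC Arg — synonymous.
Codon 8: AUG Met / AUG Met — identical.
Codon 9: GAG Glu / GAG Glu — identical.
Codon 10: GAA Glu / GAA Glu — identical.
Synonymous differences: 1.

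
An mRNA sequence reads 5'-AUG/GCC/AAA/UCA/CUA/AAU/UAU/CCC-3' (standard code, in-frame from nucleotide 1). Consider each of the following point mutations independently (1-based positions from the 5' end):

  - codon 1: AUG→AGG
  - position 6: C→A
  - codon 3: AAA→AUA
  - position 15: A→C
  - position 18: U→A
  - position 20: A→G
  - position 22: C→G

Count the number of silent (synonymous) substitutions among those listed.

Codon 1: AUG (Met) → AGG (Arg) — missense.
Codon 2: GCC (Ala) → GCA (Ala) — synonymous.
Codon 3: AAA (Lys) → AUA (Ile) — missense.
Codon 5: CUA (Leu) → CUC (Leu) — synonymous.
Codon 6: AAU (Asn) → AAA (Lys) — missense.
Codon 7: UAU (Tyr) → UGU (Cys) — missense.
Codon 8: CCC (Pro) → GCC (Ala) — missense.
Synonymous: 2 of 7.

2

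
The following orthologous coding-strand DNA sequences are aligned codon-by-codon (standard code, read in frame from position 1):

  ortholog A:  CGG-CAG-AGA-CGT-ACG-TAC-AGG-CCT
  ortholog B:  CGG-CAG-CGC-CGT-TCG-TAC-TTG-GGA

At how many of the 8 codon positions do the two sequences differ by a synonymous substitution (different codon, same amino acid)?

1

Codon 1: CGG Arg / CGG Arg — identical.
Codon 2: CAG Gln / CAG Gln — identical.
Codon 3: AGA Arg / CGC Arg — synonymous.
Codon 4: CGT Arg / CGT Arg — identical.
Codon 5: ACG Thr / TCG Ser — nonsynonymous.
Codon 6: TAC Tyr / TAC Tyr — identical.
Codon 7: AGG Arg / TTG Leu — nonsynonymous.
Codon 8: CCT Pro / GGA Gly — nonsynonymous.
Synonymous differences: 1.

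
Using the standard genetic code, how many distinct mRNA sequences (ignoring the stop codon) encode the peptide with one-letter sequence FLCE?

48

Phe: 2 codons.
Leu: 6 codons.
Cys: 2 codons.
Glu: 2 codons.
2 × 6 × 2 × 2 = 48.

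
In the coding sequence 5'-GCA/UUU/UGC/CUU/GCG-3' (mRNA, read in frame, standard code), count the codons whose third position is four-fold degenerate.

Codon 1 GCA (Ala): third position 4-fold.
Codon 2 UUU (Phe): third position 2-fold.
Codon 3 UGC (Cys): third position 2-fold.
Codon 4 CUU (Leu): third position 4-fold.
Codon 5 GCG (Ala): third position 4-fold.
Four-fold degenerate third positions: 3.

3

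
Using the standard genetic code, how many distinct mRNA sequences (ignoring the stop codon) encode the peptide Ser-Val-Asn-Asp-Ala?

Ser: 6 codons.
Val: 4 codons.
Asn: 2 codons.
Asp: 2 codons.
Ala: 4 codons.
6 × 4 × 2 × 2 × 4 = 384.

384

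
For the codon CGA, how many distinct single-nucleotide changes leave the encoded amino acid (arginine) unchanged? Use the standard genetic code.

4

Position 1: AGA → 1 synonymous.
Position 2: none → 0 synonymous.
Position 3: CGU, CGC, CGG → 3 synonymous.
Total: 1 + 0 + 3 = 4.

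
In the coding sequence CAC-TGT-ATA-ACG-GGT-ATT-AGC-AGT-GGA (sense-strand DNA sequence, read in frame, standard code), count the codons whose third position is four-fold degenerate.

3

Codon 1 CAC (His): third position 2-fold.
Codon 2 TGT (Cys): third position 2-fold.
Codon 3 ATA (Ile): third position 3-fold.
Codon 4 ACG (Thr): third position 4-fold.
Codon 5 GGT (Gly): third position 4-fold.
Codon 6 ATT (Ile): third position 3-fold.
Codon 7 AGC (Ser): third position 2-fold.
Codon 8 AGT (Ser): third position 2-fold.
Codon 9 GGA (Gly): third position 4-fold.
Four-fold degenerate third positions: 3.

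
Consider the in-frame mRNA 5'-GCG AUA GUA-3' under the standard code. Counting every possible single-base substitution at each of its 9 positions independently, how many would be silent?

Codon 1 (GCG, Ala): 3 synonymous substitutions.
Codon 2 (AUA, Ile): 2 synonymous substitutions.
Codon 3 (GUA, Val): 3 synonymous substitutions.
Total: 3 + 2 + 3 = 8.

8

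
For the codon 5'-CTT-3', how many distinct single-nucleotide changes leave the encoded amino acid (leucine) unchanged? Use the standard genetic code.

3

Position 1: none → 0 synonymous.
Position 2: none → 0 synonymous.
Position 3: CTC, CTA, CTG → 3 synonymous.
Total: 0 + 0 + 3 = 3.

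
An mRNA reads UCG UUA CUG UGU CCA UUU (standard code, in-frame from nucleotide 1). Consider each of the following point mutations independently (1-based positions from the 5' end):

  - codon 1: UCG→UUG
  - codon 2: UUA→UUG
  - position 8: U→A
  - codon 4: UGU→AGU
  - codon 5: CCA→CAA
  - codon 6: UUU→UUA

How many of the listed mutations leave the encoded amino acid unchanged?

Codon 1: UCG (Ser) → UUG (Leu) — missense.
Codon 2: UUA (Leu) → UUG (Leu) — synonymous.
Codon 3: CUG (Leu) → CAG (Gln) — missense.
Codon 4: UGU (Cys) → AGU (Ser) — missense.
Codon 5: CCA (Pro) → CAA (Gln) — missense.
Codon 6: UUU (Phe) → UUA (Leu) — missense.
Synonymous: 1 of 6.

1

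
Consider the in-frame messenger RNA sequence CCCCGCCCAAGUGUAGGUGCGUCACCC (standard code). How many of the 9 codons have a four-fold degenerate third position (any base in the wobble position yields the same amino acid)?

8

Codon 1 CCC (Pro): third position 4-fold.
Codon 2 CGC (Arg): third position 4-fold.
Codon 3 CCA (Pro): third position 4-fold.
Codon 4 AGU (Ser): third position 2-fold.
Codon 5 GUA (Val): third position 4-fold.
Codon 6 GGU (Gly): third position 4-fold.
Codon 7 GCG (Ala): third position 4-fold.
Codon 8 UCA (Ser): third position 4-fold.
Codon 9 CCC (Pro): third position 4-fold.
Four-fold degenerate third positions: 8.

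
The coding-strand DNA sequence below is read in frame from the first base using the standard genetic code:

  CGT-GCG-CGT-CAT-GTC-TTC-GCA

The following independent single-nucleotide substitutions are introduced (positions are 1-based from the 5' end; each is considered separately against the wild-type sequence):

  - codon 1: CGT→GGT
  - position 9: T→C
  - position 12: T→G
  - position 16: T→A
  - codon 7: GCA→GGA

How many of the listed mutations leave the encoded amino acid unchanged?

Codon 1: CGT (Arg) → GGT (Gly) — missense.
Codon 3: CGT (Arg) → CGC (Arg) — synonymous.
Codon 4: CAT (His) → CAG (Gln) — missense.
Codon 6: TTC (Phe) → ATC (Ile) — missense.
Codon 7: GCA (Ala) → GGA (Gly) — missense.
Synonymous: 1 of 5.

1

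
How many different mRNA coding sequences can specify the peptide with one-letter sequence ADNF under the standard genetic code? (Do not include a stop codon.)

32

Ala: 4 codons.
Asp: 2 codons.
Asn: 2 codons.
Phe: 2 codons.
4 × 2 × 2 × 2 = 32.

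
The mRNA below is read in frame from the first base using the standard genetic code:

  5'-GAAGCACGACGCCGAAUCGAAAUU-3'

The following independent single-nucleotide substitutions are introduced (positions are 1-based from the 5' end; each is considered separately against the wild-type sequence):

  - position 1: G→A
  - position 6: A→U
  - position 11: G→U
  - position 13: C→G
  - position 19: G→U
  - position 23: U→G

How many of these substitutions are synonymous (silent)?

1

Codon 1: GAA (Glu) → AAA (Lys) — missense.
Codon 2: GCA (Ala) → GCU (Ala) — synonymous.
Codon 4: CGC (Arg) → CUC (Leu) — missense.
Codon 5: CGA (Arg) → GGA (Gly) — missense.
Codon 7: GAA (Glu) → UAA (Stop) — nonsense.
Codon 8: AUU (Ile) → AGU (Ser) — missense.
Synonymous: 1 of 6.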